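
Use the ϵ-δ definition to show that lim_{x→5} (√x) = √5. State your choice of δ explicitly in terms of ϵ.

δ = min(5, √5·ϵ)

Let ϵ > 0. We want δ > 0 such that 0 < |x − 5| < δ implies |√x − √5| < ϵ.
Multiplying by the conjugate, |√x − √5| = |x − 5|/(√x + √5).
Restrict δ ≤ 5 so that |x − 5| < 5 forces x > 0, and then √x + √5 > √5.
Hence |√x − √5| < |x − 5|/√5, which is < ϵ once |x − 5| < √5·ϵ.
Take δ = min(5, √5·ϵ). If 0 < |x − 5| < δ then x > 0 and |√x − √5| < |x − 5|/√5 < ϵ.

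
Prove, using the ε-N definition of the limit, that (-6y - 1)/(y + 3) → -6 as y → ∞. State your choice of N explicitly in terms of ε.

N = 17/ε

Fix ε > 0. We seek N > 0 such that y > N implies |(-6y - 1)/(y + 3) + 6| < ε.
(-6y - 1)/(y + 3) + 6 = ((-6y - 1) − (-6)(y + 3)) / ((y + 3)) = 17/((y + 3)).
For y > 0 we have y + 3 > y, so |(-6y - 1)/(y + 3) + 6| = 17/((y + 3)) < 17/(y) = 17/y.
Thus |(-6y - 1)/(y + 3) + 6| < ε whenever y > 17/ε.
Take N = 17/ε. If y > N then |(-6y - 1)/(y + 3) + 6| < 17/y < ε.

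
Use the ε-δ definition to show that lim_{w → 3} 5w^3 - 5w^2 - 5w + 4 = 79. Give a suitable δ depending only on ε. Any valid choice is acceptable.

δ = min(1, ε/145)

Suppose ε > 0. We want δ > 0 such that 0 < |w − 3| < δ implies |(5w^3 - 5w^2 - 5w + 4) − 79| < ε.
(5w^3 - 5w^2 - 5w + 4) − 79 = 5w^3 - 5w^2 - 5w - 75 = (w − 3)(5w^2 + 10w + 25).
So |(5w^3 - 5w^2 - 5w + 4) − 79| = |w − 3|·|5w^2 + 10w + 25|.
Assume first that |w − 3| < 1, so |w| < 4. Then |5w^2 + 10w + 25| ≤ 5·4^2 + 10·4 + 25 = 145.
Hence |(5w^3 - 5w^2 - 5w + 4) − 79| ≤ 145|w − 3| < ε provided |w − 3| < ε/145.
Choosing δ = min(1, ε/145) ensures both conditions, hence |(5w^3 - 5w^2 - 5w + 4) − 79| < ε.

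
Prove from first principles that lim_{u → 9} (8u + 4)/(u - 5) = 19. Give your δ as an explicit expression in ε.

δ = min(2, (2/11)ε)

Fix ε > 0. We want δ > 0 with 0 < |u − 9| < δ ⇒ |(8u + 4)/(u - 5) − 19| < ε.
Combining over a common denominator, (8u + 4)/(u - 5) − 19 = [(8u + 4)·4 − 76·(u - 5)] / [4·(u - 5)] = -44(u − 9) / (4(u - 5)).
So |(8u + 4)/(u - 5) − 19| = 44|u − 9| / (4·|u − 5|).
Require δ ≤ 2, so |u − 5| ≥ |4| − |u − 9| > 4 − 2 = 2.
Hence |(8u + 4)/(u - 5) − 19| < 44|u − 9|/(4·2) = (11/2)|u − 9|, which is < ε once |u − 9| < (2/11)ε.
Take δ = min(2, (2/11)ε). Then 0 < |u − 9| < δ forces both bounds, so |(8u + 4)/(u - 5) − 19| < ε.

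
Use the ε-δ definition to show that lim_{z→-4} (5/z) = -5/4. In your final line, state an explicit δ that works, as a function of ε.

δ = min(2, (8/5)ε)

Let ε > 0. We seek δ > 0 such that 0 < |z + 4| < δ implies |5/z + 5/4| < ε.
|5/z + 5/4| = 5·|-4 − z|/(4·|z|) = 5|z + 4|/(4|z|).
Restrict δ ≤ 2. Then |z + 4| < 2 gives |z| > 2, so 4|z| > 8.
Then |5/z + 5/4| < 5|z + 4|/8, which is < ε when |z + 4| < (8/5)ε.
Take δ = min(2, (8/5)ε). Then 0 < |z + 4| < δ gives both |z + 4| < 2 and |z + 4| < (8/5)ε, so |5/z + 5/4| < ε.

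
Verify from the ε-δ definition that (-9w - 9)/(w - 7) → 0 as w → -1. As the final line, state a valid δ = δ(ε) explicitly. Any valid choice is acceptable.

Suppose ε > 0. We want δ > 0 with 0 < |w + 1| < δ ⇒ |(-9w - 9)/(w - 7) − 0| < ε.
Combining over a common denominator, (-9w - 9)/(w - 7) − 0 = [(-9w - 9)·(-8) − 0·(w - 7)] / [(-8)·(w - 7)] = 72(w + 1) / ((-8)(w - 7)).
So |(-9w - 9)/(w - 7) − 0| = 72|w + 1| / (8·|w − 7|).
Require δ ≤ 4, so |w − 7| ≥ |-8| − |w + 1| > 8 − 4 = 4.
Hence |(-9w - 9)/(w - 7) − 0| < 72|w + 1|/(8·4) = (9/4)|w + 1|, which is < ε once |w + 1| < (4/9)ε.
Take δ = min(4, (4/9)ε). Then 0 < |w + 1| < δ forces both bounds, so |(-9w - 9)/(w - 7) − 0| < ε.

δ = min(4, (4/9)ε)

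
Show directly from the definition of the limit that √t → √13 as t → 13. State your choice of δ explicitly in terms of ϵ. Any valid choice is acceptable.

δ = min(13, √13·ϵ)

Fix ϵ > 0. We want δ > 0 such that 0 < |t − 13| < δ implies |√t − √13| < ϵ.
Rationalise: √t − √13 = (t − 13)/(√t + √13), so |√t − √13| = |t − 13|/(√t + √13).
Restrict δ ≤ 13 so that |t − 13| < 13 forces t > 0, and then √t + √13 > √13.
Hence |√t − √13| < |t − 13|/√13, which is < ϵ once |t − 13| < √13·ϵ.
Take δ = min(13, √13·ϵ). If 0 < |t − 13| < δ then t > 0 and |√t − √13| < |t − 13|/√13 < ϵ.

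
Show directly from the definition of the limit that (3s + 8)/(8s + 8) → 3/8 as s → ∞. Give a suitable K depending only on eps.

Let eps > 0 be given. We seek K > 0 such that s > K implies |(3s + 8)/(8s + 8) − (3/8)| < eps.
(3s + 8)/(8s + 8) − (3/8) = (8(3s + 8) − 3(8s + 8)) / (8(8s + 8)) = 40/(8(8s + 8)).
For s > 0 we have 8s + 8 > 8s, so |(3s + 8)/(8s + 8) − (3/8)| = 40/(8(8s + 8)) < 40/(8·8s) = (5/8)/s.
Thus |(3s + 8)/(8s + 8) − (3/8)| < eps whenever s > (5/8)/eps.
Take K = (5/8)/eps. If s > K then |(3s + 8)/(8s + 8) − (3/8)| < (5/8)/s < eps.

K = (5/8)/eps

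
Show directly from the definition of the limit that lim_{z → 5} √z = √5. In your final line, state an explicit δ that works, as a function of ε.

Let ε > 0 be given. We want δ > 0 such that 0 < |z − 5| < δ implies |√z − √5| < ε.
Multiplying by the conjugate, |√z − √5| = |z − 5|/(√z + √5).
Restrict δ ≤ 5 so that |z − 5| < 5 forces z > 0, and then √z + √5 > √5.
Hence |√z − √5| < |z − 5|/√5, which is < ε once |z − 5| < √5·ε.
Take δ = min(5, √5·ε). If 0 < |z − 5| < δ then z > 0 and |√z − √5| < |z − 5|/√5 < ε.

δ = min(5, √5·ε)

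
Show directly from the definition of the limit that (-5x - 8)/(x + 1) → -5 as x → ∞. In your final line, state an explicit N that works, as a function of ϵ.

Suppose ϵ > 0. We seek N > 0 such that x > N implies |(-5x - 8)/(x + 1) + 5| < ϵ.
(-5x - 8)/(x + 1) + 5 = ((-5x - 8) − (-5)(x + 1)) / ((x + 1)) = -3/((x + 1)).
For x > 0 we have x + 1 > x, so |(-5x - 8)/(x + 1) + 5| = 3/((x + 1)) < 3/(x) = 3/x.
Thus |(-5x - 8)/(x + 1) + 5| < ϵ whenever x > 3/ϵ.
Take N = 3/ϵ. If x > N then |(-5x - 8)/(x + 1) + 5| < 3/x < ϵ.

N = 3/ϵ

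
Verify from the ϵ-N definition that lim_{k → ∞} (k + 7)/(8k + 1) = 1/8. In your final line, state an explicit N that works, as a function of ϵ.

Suppose ϵ > 0. For k ≥ 1, |(k + 7)/(8k + 1) − (1/8)| = |55|/(8(8k + 1)) = 55/(8(8k + 1)).
Since 8k + 1 ≥ 8k for k ≥ 1, this is ≤ 55/(8·8k) = (55/64)/k.
So |(k + 7)/(8k + 1) − (1/8)| < ϵ whenever k > (55/64)/ϵ.
Take N = (55/64)/ϵ. If k > N then |(k + 7)/(8k + 1) − (1/8)| ≤ (55/64)/k < ϵ.

N = (55/64)/ϵ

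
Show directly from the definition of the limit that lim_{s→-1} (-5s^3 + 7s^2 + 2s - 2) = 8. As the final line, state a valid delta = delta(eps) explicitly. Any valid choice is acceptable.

delta = min(1, eps/54)

Let eps > 0. We want delta > 0 such that 0 < |s + 1| < delta implies |(-5s^3 + 7s^2 + 2s - 2) − 8| < eps.
(-5s^3 + 7s^2 + 2s - 2) − 8 = -5s^3 + 7s^2 + 2s - 10 = (s + 1)(-5s^2 + 12s - 10).
So |(-5s^3 + 7s^2 + 2s - 2) − 8| = |s + 1|·|-5s^2 + 12s - 10|.
Require delta ≤ 1. Then |s + 1| < 1 gives |s| < 2, and by the triangle inequality |-5s^2 + 12s - 10| ≤ 5·2^2 + 12·2 + 10 = 54.
Hence |(-5s^3 + 7s^2 + 2s - 2) − 8| ≤ 54|s + 1| < eps provided |s + 1| < eps/54.
Take delta = min(1, eps/54). Then 0 < |s + 1| < delta gives both |s + 1| < 1 and |s + 1| < eps/54, so |(-5s^3 + 7s^2 + 2s - 2) − 8| < eps.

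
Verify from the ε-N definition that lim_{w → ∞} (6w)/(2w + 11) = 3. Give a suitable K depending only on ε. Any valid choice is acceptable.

Suppose ε > 0. We seek K > 0 such that w > K implies |(6w)/(2w + 11) − 3| < ε.
(6w)/(2w + 11) − 3 = (2(6w) − 6(2w + 11)) / (2(2w + 11)) = -66/(2(2w + 11)).
For w > 0 we have 2w + 11 > 2w, so |(6w)/(2w + 11) − 3| = 66/(2(2w + 11)) < 66/(2·2w) = (33/2)/w.
Thus |(6w)/(2w + 11) − 3| < ε whenever w > (33/2)/ε.
Take K = (33/2)/ε. If w > K then |(6w)/(2w + 11) − 3| < (33/2)/w < ε.

K = (33/2)/ε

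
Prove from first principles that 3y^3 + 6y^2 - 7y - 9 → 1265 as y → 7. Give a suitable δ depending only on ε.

Suppose ε > 0. We want δ > 0 such that 0 < |y − 7| < δ implies |(3y^3 + 6y^2 - 7y - 9) − 1265| < ε.
(3y^3 + 6y^2 - 7y - 9) − 1265 = 3y^3 + 6y^2 - 7y - 1274 = (y − 7)(3y^2 + 27y + 182).
So |(3y^3 + 6y^2 - 7y - 9) − 1265| = |y − 7|·|3y^2 + 27y + 182|.
Require δ ≤ 1. Then |y − 7| < 1 gives |y| < 8, and by the triangle inequality |3y^2 + 27y + 182| ≤ 3·8^2 + 27·8 + 182 = 590.
Hence |(3y^3 + 6y^2 - 7y - 9) − 1265| ≤ 590|y − 7| < ε provided |y − 7| < ε/590.
Take δ = min(1, ε/590). Then 0 < |y − 7| < δ gives both |y − 7| < 1 and |y − 7| < ε/590, so |(3y^3 + 6y^2 - 7y - 9) − 1265| < ε.

δ = min(1, ε/590)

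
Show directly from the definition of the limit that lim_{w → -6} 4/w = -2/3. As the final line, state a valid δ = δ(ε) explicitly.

δ = min(3, (9/2)ε)

Let ε > 0 be given. We seek δ > 0 such that 0 < |w + 6| < δ implies |4/w + 2/3| < ε.
|4/w + 2/3| = 4·|-6 − w|/(6·|w|) = 4|w + 6|/(6|w|).
Restrict δ ≤ 3. Then |w + 6| < 3 gives |w| > 3, so 6|w| > 18.
Then |4/w + 2/3| < 4|w + 6|/18, which is < ε when |w + 6| < (9/2)ε.
Take δ = min(3, (9/2)ε). Then 0 < |w + 6| < δ gives both |w + 6| < 3 and |w + 6| < (9/2)ε, so |4/w + 2/3| < ε.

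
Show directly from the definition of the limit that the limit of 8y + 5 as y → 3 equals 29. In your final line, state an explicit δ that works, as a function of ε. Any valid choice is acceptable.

Let ε > 0 be given. We need δ > 0 so that 0 < |y − 3| < δ implies |(8y + 5) − 29| < ε.
Since (8y + 5) − 29 = 8(y − 3), we have |(8y + 5) − 29| = 8|y − 3|.
So 8|y − 3| < ε exactly when |y − 3| < ε/8.
Take δ = ε/8. If 0 < |y − 3| < δ then |(8y + 5) − 29| = 8|y − 3| < 8·(ε/8) = ε.

δ = ε/8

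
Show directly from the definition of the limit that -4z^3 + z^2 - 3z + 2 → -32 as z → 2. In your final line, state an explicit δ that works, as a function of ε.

δ = min(1, ε/74)

Let ε > 0. We want δ > 0 such that 0 < |z − 2| < δ implies |(-4z^3 + z^2 - 3z + 2) + 32| < ε.
(-4z^3 + z^2 - 3z + 2) + 32 = -4z^3 + z^2 - 3z + 34 = (z − 2)(-4z^2 - 7z - 17).
So |(-4z^3 + z^2 - 3z + 2) + 32| = |z − 2|·|-4z^2 - 7z - 17|.
Assume first that |z − 2| < 1, so |z| < 3. Then |-4z^2 - 7z - 17| ≤ 4·3^2 + 7·3 + 17 = 74.
Hence |(-4z^3 + z^2 - 3z + 2) + 32| ≤ 74|z − 2| < ε provided |z − 2| < ε/74.
Choosing δ = min(1, ε/74) ensures both conditions, hence |(-4z^3 + z^2 - 3z + 2) + 32| < ε.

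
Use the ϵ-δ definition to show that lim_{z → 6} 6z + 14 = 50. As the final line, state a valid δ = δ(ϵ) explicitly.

Fix ϵ > 0. We need δ > 0 so that 0 < |z − 6| < δ implies |(6z + 14) − 50| < ϵ.
|(6z + 14) − 50| = |6z - 36| = 6|z − 6|.
Thus it suffices that |z − 6| < ϵ/6.
Take δ = ϵ/6. If 0 < |z − 6| < δ then |(6z + 14) − 50| = 6|z − 6| < 6·(ϵ/6) = ϵ.

δ = ϵ/6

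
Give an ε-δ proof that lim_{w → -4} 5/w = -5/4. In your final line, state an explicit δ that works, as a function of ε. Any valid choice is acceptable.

Fix ε > 0. We seek δ > 0 such that 0 < |w + 4| < δ implies |5/w + 5/4| < ε.
|5/w + 5/4| = 5·|-4 − w|/(4·|w|) = 5|w + 4|/(4|w|).
Restrict δ ≤ 2. Then |w + 4| < 2 gives |w| > 2, so 4|w| > 8.
Then |5/w + 5/4| < 5|w + 4|/8, which is < ε when |w + 4| < (8/5)ε.
Take δ = min(2, (8/5)ε). Then 0 < |w + 4| < δ gives both |w + 4| < 2 and |w + 4| < (8/5)ε, so |5/w + 5/4| < ε.

δ = min(2, (8/5)ε)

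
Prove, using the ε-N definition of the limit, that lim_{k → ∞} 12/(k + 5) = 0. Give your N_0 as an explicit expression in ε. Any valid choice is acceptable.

N_0 = 12/ε

Let ε > 0 be given. For k ≥ 1, |12/(k + 5) − 0| = 12/(k + 5) ≤ 12/k.
We need 12/k < ε, i.e. k > 12/ε.
Take N_0 = 12/ε. If k > N_0 then |12/(k + 5)| ≤ 12/k < ε.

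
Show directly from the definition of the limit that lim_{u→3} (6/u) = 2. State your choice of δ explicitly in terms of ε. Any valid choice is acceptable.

Fix ε > 0. We seek δ > 0 such that 0 < |u − 3| < δ implies |6/u − 2| < ε.
|6/u − 2| = 6·|3 − u|/(3·|u|) = 6|u − 3|/(3|u|).
Restrict δ ≤ 3/2. Then |u − 3| < 3/2 gives |u| > 3/2, so 3|u| > 9/2.
Then |6/u − 2| < 6|u − 3|/(9/2), which is < ε when |u − 3| < (3/4)ε.
Take δ = min(3/2, (3/4)ε). Then 0 < |u − 3| < δ gives both |u − 3| < 3/2 and |u − 3| < (3/4)ε, so |6/u − 2| < ε.

δ = min(3/2, (3/4)ε)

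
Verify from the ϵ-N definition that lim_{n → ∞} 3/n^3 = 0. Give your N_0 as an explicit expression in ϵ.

N_0 = (3/ϵ)^{1/3}

Suppose ϵ > 0. For n ≥ 1, |3/n^3 − 0| = 3/n^3.
3/n^3 < ϵ ⇔ n^3 > 3/ϵ ⇔ n > (3/ϵ)^{1/3}.
Take N_0 = (3/ϵ)^{1/3}. Then n > N_0 implies 3/n^3 < ϵ.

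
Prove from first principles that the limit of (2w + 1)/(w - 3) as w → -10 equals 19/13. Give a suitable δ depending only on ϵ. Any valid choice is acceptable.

Fix ϵ > 0. We want δ > 0 with 0 < |w + 10| < δ ⇒ |(2w + 1)/(w - 3) − (19/13)| < ϵ.
Combining over a common denominator, (2w + 1)/(w - 3) − (19/13) = [(2w + 1)·(-13) − (-19)·(w - 3)] / [(-13)·(w - 3)] = -7(w + 10) / ((-13)(w - 3)).
So |(2w + 1)/(w - 3) − (19/13)| = 7|w + 10| / (13·|w − 3|).
Restrict δ ≤ 13/2. Then |w + 10| < 13/2 gives |w − 3| = |(w + 10) + (-13)| ≥ 13 − 13/2 = 13/2.
Hence |(2w + 1)/(w - 3) − (19/13)| < 7|w + 10|/(13·(13/2)) = (14/169)|w + 10|, which is < ϵ once |w + 10| < (169/14)ϵ.
Take δ = min(13/2, (169/14)ϵ). Then 0 < |w + 10| < δ forces both bounds, so |(2w + 1)/(w - 3) − (19/13)| < ϵ.

δ = min(13/2, (169/14)ϵ)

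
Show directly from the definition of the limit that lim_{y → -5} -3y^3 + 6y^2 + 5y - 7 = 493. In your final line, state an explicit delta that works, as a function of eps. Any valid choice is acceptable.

Let eps > 0 be given. We want delta > 0 such that 0 < |y + 5| < delta implies |(-3y^3 + 6y^2 + 5y - 7) − 493| < eps.
(-3y^3 + 6y^2 + 5y - 7) − 493 = -3y^3 + 6y^2 + 5y - 500 = (y + 5)(-3y^2 + 21y - 100).
So |(-3y^3 + 6y^2 + 5y - 7) − 493| = |y + 5|·|-3y^2 + 21y - 100|.
Assume first that |y + 5| < 1, so |y| < 6. Then |-3y^2 + 21y - 100| ≤ 3·6^2 + 21·6 + 100 = 334.
Hence |(-3y^3 + 6y^2 + 5y - 7) − 493| ≤ 334|y + 5| < eps provided |y + 5| < eps/334.
Take delta = min(1, eps/334). Then 0 < |y + 5| < delta gives both |y + 5| < 1 and |y + 5| < eps/334, so |(-3y^3 + 6y^2 + 5y - 7) − 493| < eps.

delta = min(1, eps/334)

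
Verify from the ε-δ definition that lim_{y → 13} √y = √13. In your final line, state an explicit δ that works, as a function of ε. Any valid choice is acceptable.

Let ε > 0 be given. We want δ > 0 such that 0 < |y − 13| < δ implies |√y − √13| < ε.
Multiplying by the conjugate, |√y − √13| = |y − 13|/(√y + √13).
Restrict δ ≤ 13 so that |y − 13| < 13 forces y > 0, and then √y + √13 > √13.
Hence |√y − √13| < |y − 13|/√13, which is < ε once |y − 13| < √13·ε.
Take δ = min(13, √13·ε). If 0 < |y − 13| < δ then y > 0 and |√y − √13| < |y − 13|/√13 < ε.

δ = min(13, √13·ε)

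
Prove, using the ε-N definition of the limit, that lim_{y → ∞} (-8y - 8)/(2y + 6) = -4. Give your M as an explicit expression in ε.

Let ε > 0. We seek M > 0 such that y > M implies |(-8y - 8)/(2y + 6) + 4| < ε.
(-8y - 8)/(2y + 6) + 4 = (2(-8y - 8) − (-8)(2y + 6)) / (2(2y + 6)) = 32/(2(2y + 6)).
For y > 0 we have 2y + 6 > 2y, so |(-8y - 8)/(2y + 6) + 4| = 32/(2(2y + 6)) < 32/(2·2y) = 8/y.
Thus |(-8y - 8)/(2y + 6) + 4| < ε whenever y > 8/ε.
Take M = 8/ε. If y > M then |(-8y - 8)/(2y + 6) + 4| < 8/y < ε.

M = 8/ε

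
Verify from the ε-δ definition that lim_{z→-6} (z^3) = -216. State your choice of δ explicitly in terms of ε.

Let ε > 0. We seek δ > 0 with 0 < |z + 6| < δ ⇒ |z^3 + 216| < ε.
Factor: z^3 + 216 = (z + 6)(z^2 - 6z + 36), so |z^3 + 216| = |z + 6|·|z^2 - 6z + 36|.
Impose δ ≤ 1 so that |z| < 7; then |z^2 - 6z + 36| ≤ 127.
Hence |z^3 + 216| ≤ 127|z + 6|, which is < ε once |z + 6| < ε/127.
Take δ = min(1, ε/127). If 0 < |z + 6| < δ then both bounds hold and |z^3 + 216| ≤ 127|z + 6| < 127·(ε/127) = ε.

δ = min(1, ε/127)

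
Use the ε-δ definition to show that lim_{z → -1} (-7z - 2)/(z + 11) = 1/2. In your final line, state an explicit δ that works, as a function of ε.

δ = min(5, (2/3)ε)

Let ε > 0 be given. We want δ > 0 with 0 < |z + 1| < δ ⇒ |(-7z - 2)/(z + 11) − (1/2)| < ε.
Combining over a common denominator, (-7z - 2)/(z + 11) − (1/2) = [(-7z - 2)·10 − 5·(z + 11)] / [10·(z + 11)] = -75(z + 1) / (10(z + 11)).
So |(-7z - 2)/(z + 11) − (1/2)| = 75|z + 1| / (10·|z + 11|).
Restrict δ ≤ 5. Then |z + 1| < 5 gives |z + 11| = |(z + 1) + 10| ≥ 10 − 5 = 5.
Hence |(-7z - 2)/(z + 11) − (1/2)| < 75|z + 1|/(10·5) = (3/2)|z + 1|, which is < ε once |z + 1| < (2/3)ε.
Take δ = min(5, (2/3)ε). Then 0 < |z + 1| < δ forces both bounds, so |(-7z - 2)/(z + 11) − (1/2)| < ε.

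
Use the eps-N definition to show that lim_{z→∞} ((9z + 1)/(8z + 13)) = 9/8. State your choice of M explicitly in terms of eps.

M = (109/64)/eps

Let eps > 0 be given. We seek M > 0 such that z > M implies |(9z + 1)/(8z + 13) − (9/8)| < eps.
(9z + 1)/(8z + 13) − (9/8) = (8(9z + 1) − 9(8z + 13)) / (8(8z + 13)) = -109/(8(8z + 13)).
For z > 0 we have 8z + 13 > 8z, so |(9z + 1)/(8z + 13) − (9/8)| = 109/(8(8z + 13)) < 109/(8·8z) = (109/64)/z.
Thus |(9z + 1)/(8z + 13) − (9/8)| < eps whenever z > (109/64)/eps.
Take M = (109/64)/eps. If z > M then |(9z + 1)/(8z + 13) − (9/8)| < (109/64)/z < eps.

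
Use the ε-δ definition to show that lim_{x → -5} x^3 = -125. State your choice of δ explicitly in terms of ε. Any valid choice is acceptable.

δ = min(1, ε/91)

Fix ε > 0. We seek δ > 0 with 0 < |x + 5| < δ ⇒ |x^3 + 125| < ε.
Factor: x^3 + 125 = (x + 5)(x^2 - 5x + 25), so |x^3 + 125| = |x + 5|·|x^2 - 5x + 25|.
Restrict δ ≤ 1. Then |x + 5| < 1 gives |x| < 6, so by the triangle inequality |x^2 - 5x + 25| ≤ 6^2 + 5·6 + 25 = 91.
Hence |x^3 + 125| ≤ 91|x + 5|, which is < ε once |x + 5| < ε/91.
Take δ = min(1, ε/91). If 0 < |x + 5| < δ then both bounds hold and |x^3 + 125| ≤ 91|x + 5| < 91·(ε/91) = ε.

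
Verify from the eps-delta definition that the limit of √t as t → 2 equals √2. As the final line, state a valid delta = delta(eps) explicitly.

delta = min(2, √2·eps)

Fix eps > 0. We want delta > 0 such that 0 < |t − 2| < delta implies |√t − √2| < eps.
Rationalise: √t − √2 = (t − 2)/(√t + √2), so |√t − √2| = |t − 2|/(√t + √2).
Restrict delta ≤ 2 so that |t − 2| < 2 forces t > 0, and then √t + √2 > √2.
Hence |√t − √2| < |t − 2|/√2, which is < eps once |t − 2| < √2·eps.
Take delta = min(2, √2·eps). If 0 < |t − 2| < delta then t > 0 and |√t − √2| < |t − 2|/√2 < eps.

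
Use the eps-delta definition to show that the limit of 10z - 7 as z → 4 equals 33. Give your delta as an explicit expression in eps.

delta = eps/10

Suppose eps > 0. We need delta > 0 so that 0 < |z − 4| < delta implies |(10z - 7) − 33| < eps.
|(10z - 7) − 33| = |10z - 40| = 10|z − 4|.
So 10|z − 4| < eps exactly when |z − 4| < eps/10.
Choosing delta = eps/10 gives |(10z - 7) − 33| = 10|z − 4| < eps whenever |z − 4| < delta.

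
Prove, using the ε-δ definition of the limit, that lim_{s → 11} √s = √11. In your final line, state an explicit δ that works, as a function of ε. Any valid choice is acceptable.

Fix ε > 0. We want δ > 0 such that 0 < |s − 11| < δ implies |√s − √11| < ε.
Multiplying by the conjugate, |√s − √11| = |s − 11|/(√s + √11).
Restrict δ ≤ 11 so that |s − 11| < 11 forces s > 0, and then √s + √11 > √11.
Hence |√s − √11| < |s − 11|/√11, which is < ε once |s − 11| < √11·ε.
Take δ = min(11, √11·ε). If 0 < |s − 11| < δ then s > 0 and |√s − √11| < |s − 11|/√11 < ε.

δ = min(11, √11·ε)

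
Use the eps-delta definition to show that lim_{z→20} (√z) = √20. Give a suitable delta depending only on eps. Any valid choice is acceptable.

Let eps > 0 be given. We want delta > 0 such that 0 < |z − 20| < delta implies |√z − √20| < eps.
Rationalise: √z − √20 = (z − 20)/(√z + √20), so |√z − √20| = |z − 20|/(√z + √20).
Restrict delta ≤ 20 so that |z − 20| < 20 forces z > 0, and then √z + √20 > √20.
Hence |√z − √20| < |z − 20|/√20, which is < eps once |z − 20| < √20·eps.
Take delta = min(20, √20·eps). If 0 < |z − 20| < delta then z > 0 and |√z − √20| < |z − 20|/√20 < eps.

delta = min(20, √20·eps)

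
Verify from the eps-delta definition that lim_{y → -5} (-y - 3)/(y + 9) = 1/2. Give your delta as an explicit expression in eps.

delta = min(2, (4/3)eps)

Fix eps > 0. We want delta > 0 with 0 < |y + 5| < delta ⇒ |(-y - 3)/(y + 9) − (1/2)| < eps.
Combining over a common denominator, (-y - 3)/(y + 9) − (1/2) = [(-y - 3)·4 − 2·(y + 9)] / [4·(y + 9)] = -6(y + 5) / (4(y + 9)).
So |(-y - 3)/(y + 9) − (1/2)| = 6|y + 5| / (4·|y + 9|).
Restrict delta ≤ 2. Then |y + 5| < 2 gives |y + 9| = |(y + 5) + 4| ≥ 4 − 2 = 2.
Hence |(-y - 3)/(y + 9) − (1/2)| < 6|y + 5|/(4·2) = (3/4)|y + 5|, which is < eps once |y + 5| < (4/3)eps.
Take delta = min(2, (4/3)eps). Then 0 < |y + 5| < delta forces both bounds, so |(-y - 3)/(y + 9) − (1/2)| < eps.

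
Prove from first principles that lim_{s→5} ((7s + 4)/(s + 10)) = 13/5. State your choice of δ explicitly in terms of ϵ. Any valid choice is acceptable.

δ = min(15/2, (75/44)ϵ)

Let ϵ > 0. We want δ > 0 with 0 < |s − 5| < δ ⇒ |(7s + 4)/(s + 10) − (13/5)| < ϵ.
Combining over a common denominator, (7s + 4)/(s + 10) − (13/5) = [(7s + 4)·15 − 39·(s + 10)] / [15·(s + 10)] = 66(s − 5) / (15(s + 10)).
So |(7s + 4)/(s + 10) − (13/5)| = 66|s − 5| / (15·|s + 10|).
Restrict δ ≤ 15/2. Then |s − 5| < 15/2 gives |s + 10| = |(s − 5) + 15| ≥ 15 − 15/2 = 15/2.
Hence |(7s + 4)/(s + 10) − (13/5)| < 66|s − 5|/(15·(15/2)) = (44/75)|s − 5|, which is < ϵ once |s − 5| < (75/44)ϵ.
Take δ = min(15/2, (75/44)ϵ). Then 0 < |s − 5| < δ forces both bounds, so |(7s + 4)/(s + 10) − (13/5)| < ϵ.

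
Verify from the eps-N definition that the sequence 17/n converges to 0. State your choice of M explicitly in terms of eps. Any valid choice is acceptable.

M = 17/eps

Let eps > 0 be given. For n ≥ 1, |17/n − 0| = 17/(n) ≤ 17/n.
We need 17/n < eps, i.e. n > 17/eps.
Take M = 17/eps. If n > M then |17/n| ≤ 17/n < eps.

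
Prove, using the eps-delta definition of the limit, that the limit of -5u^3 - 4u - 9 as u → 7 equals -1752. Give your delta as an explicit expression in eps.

delta = min(1, eps/849)

Fix eps > 0. We want delta > 0 such that 0 < |u − 7| < delta implies |(-5u^3 - 4u - 9) + 1752| < eps.
(-5u^3 - 4u - 9) + 1752 = -5u^3 - 4u + 1743 = (u − 7)(-5u^2 - 35u - 249).
So |(-5u^3 - 4u - 9) + 1752| = |u − 7|·|-5u^2 - 35u - 249|.
Assume first that |u − 7| < 1, so |u| < 8. Then |-5u^2 - 35u - 249| ≤ 5·8^2 + 35·8 + 249 = 849.
Hence |(-5u^3 - 4u - 9) + 1752| ≤ 849|u − 7| < eps provided |u − 7| < eps/849.
Choosing delta = min(1, eps/849) ensures both conditions, hence |(-5u^3 - 4u - 9) + 1752| < eps.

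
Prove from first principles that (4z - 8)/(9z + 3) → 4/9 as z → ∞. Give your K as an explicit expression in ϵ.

K = (28/27)/ϵ

Let ϵ > 0. We seek K > 0 such that z > K implies |(4z - 8)/(9z + 3) − (4/9)| < ϵ.
(4z - 8)/(9z + 3) − (4/9) = (9(4z - 8) − 4(9z + 3)) / (9(9z + 3)) = -84/(9(9z + 3)).
For z > 0 we have 9z + 3 > 9z, so |(4z - 8)/(9z + 3) − (4/9)| = 84/(9(9z + 3)) < 84/(9·9z) = (28/27)/z.
Thus |(4z - 8)/(9z + 3) − (4/9)| < ϵ whenever z > (28/27)/ϵ.
Take K = (28/27)/ϵ. If z > K then |(4z - 8)/(9z + 3) − (4/9)| < (28/27)/z < ϵ.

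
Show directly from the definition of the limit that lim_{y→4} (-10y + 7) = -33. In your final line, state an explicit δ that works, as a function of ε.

Fix ε > 0. We need δ > 0 so that 0 < |y − 4| < δ implies |(-10y + 7) + 33| < ε.
|(-10y + 7) + 33| = |-10y + 40| = 10|y − 4|.
Thus it suffices that |y − 4| < ε/10.
Choosing δ = ε/10 gives |(-10y + 7) + 33| = 10|y − 4| < ε whenever |y − 4| < δ.

δ = ε/10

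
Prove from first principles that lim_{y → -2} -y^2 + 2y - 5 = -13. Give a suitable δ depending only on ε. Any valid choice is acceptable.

Let ε > 0 be given. We want δ > 0 such that 0 < |y + 2| < δ implies |(-y^2 + 2y - 5) + 13| < ε.
(-y^2 + 2y - 5) + 13 = -y^2 + 2y + 8 = (y + 2)(-y + 4).
So |(-y^2 + 2y - 5) + 13| = |y + 2|·|-y + 4|.
Require δ ≤ 1. Then |y + 2| < 1 gives |y| < 3, and by the triangle inequality |-y + 4| ≤ 3 + 4 = 7.
Hence |(-y^2 + 2y - 5) + 13| ≤ 7|y + 2| < ε provided |y + 2| < ε/7.
Take δ = min(1, ε/7). Then 0 < |y + 2| < δ gives both |y + 2| < 1 and |y + 2| < ε/7, so |(-y^2 + 2y - 5) + 13| < ε.

δ = min(1, ε/7)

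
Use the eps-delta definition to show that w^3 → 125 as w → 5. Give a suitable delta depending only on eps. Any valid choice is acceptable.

Let eps > 0. We seek delta > 0 with 0 < |w − 5| < delta ⇒ |w^3 − 125| < eps.
Factor: w^3 − 125 = (w − 5)(w^2 + 5w + 25), so |w^3 − 125| = |w − 5|·|w^2 + 5w + 25|.
Impose delta ≤ 1 so that |w| < 6; then |w^2 + 5w + 25| ≤ 91.
Hence |w^3 − 125| ≤ 91|w − 5|, which is < eps once |w − 5| < eps/91.
Take delta = min(1, eps/91). If 0 < |w − 5| < delta then both bounds hold and |w^3 − 125| ≤ 91|w − 5| < 91·(eps/91) = eps.

delta = min(1, eps/91)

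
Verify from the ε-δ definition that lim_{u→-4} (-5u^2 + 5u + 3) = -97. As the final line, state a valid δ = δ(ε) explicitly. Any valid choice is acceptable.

Let ε > 0. We want δ > 0 such that 0 < |u + 4| < δ implies |(-5u^2 + 5u + 3) + 97| < ε.
(-5u^2 + 5u + 3) + 97 = -5u^2 + 5u + 100 = (u + 4)(-5u + 25).
So |(-5u^2 + 5u + 3) + 97| = |u + 4|·|-5u + 25|.
Require δ ≤ 2. Then |u + 4| < 2 gives |u| < 6, and by the triangle inequality |-5u + 25| ≤ 5·6 + 25 = 55.
Hence |(-5u^2 + 5u + 3) + 97| ≤ 55|u + 4| < ε provided |u + 4| < ε/55.
Choosing δ = min(2, ε/55) ensures both conditions, hence |(-5u^2 + 5u + 3) + 97| < ε.

δ = min(2, ε/55)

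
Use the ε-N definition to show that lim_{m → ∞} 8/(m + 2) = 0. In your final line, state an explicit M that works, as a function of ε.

Fix ε > 0. For m ≥ 1, |8/(m + 2) − 0| = 8/(m + 2) ≤ 8/m.
We need 8/m < ε, i.e. m > 8/ε.
Take M = 8/ε. If m > M then |8/(m + 2)| ≤ 8/m < ε.

M = 8/ε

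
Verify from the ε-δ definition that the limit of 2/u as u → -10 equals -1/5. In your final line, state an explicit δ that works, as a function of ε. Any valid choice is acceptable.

Let ε > 0 be given. We seek δ > 0 such that 0 < |u + 10| < δ implies |2/u + 1/5| < ε.
|2/u + 1/5| = 2·|-10 − u|/(10·|u|) = 2|u + 10|/(10|u|).
Restrict δ ≤ 5. Then |u + 10| < 5 gives |u| > 5, so 10|u| > 50.
Then |2/u + 1/5| < 2|u + 10|/50, which is < ε when |u + 10| < 25ε.
Take δ = min(5, 25ε). Then 0 < |u + 10| < δ gives both |u + 10| < 5 and |u + 10| < 25ε, so |2/u + 1/5| < ε.

δ = min(5, 25ε)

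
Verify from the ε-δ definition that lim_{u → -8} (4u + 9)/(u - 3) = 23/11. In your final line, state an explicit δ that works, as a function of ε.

δ = min(11/2, (121/42)ε)

Suppose ε > 0. We want δ > 0 with 0 < |u + 8| < δ ⇒ |(4u + 9)/(u - 3) − (23/11)| < ε.
Combining over a common denominator, (4u + 9)/(u - 3) − (23/11) = [(4u + 9)·(-11) − (-23)·(u - 3)] / [(-11)·(u - 3)] = -21(u + 8) / ((-11)(u - 3)).
So |(4u + 9)/(u - 3) − (23/11)| = 21|u + 8| / (11·|u − 3|).
Restrict δ ≤ 11/2. Then |u + 8| < 11/2 gives |u − 3| = |(u + 8) + (-11)| ≥ 11 − 11/2 = 11/2.
Hence |(4u + 9)/(u - 3) − (23/11)| < 21|u + 8|/(11·(11/2)) = (42/121)|u + 8|, which is < ε once |u + 8| < (121/42)ε.
Take δ = min(11/2, (121/42)ε). Then 0 < |u + 8| < δ forces both bounds, so |(4u + 9)/(u - 3) − (23/11)| < ε.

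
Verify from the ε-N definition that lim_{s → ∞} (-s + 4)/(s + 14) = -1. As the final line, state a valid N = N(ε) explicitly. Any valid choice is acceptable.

Fix ε > 0. We seek N > 0 such that s > N implies |(-s + 4)/(s + 14) + 1| < ε.
(-s + 4)/(s + 14) + 1 = ((-s + 4) − (-1)(s + 14)) / ((s + 14)) = 18/((s + 14)).
For s > 0 we have s + 14 > s, so |(-s + 4)/(s + 14) + 1| = 18/((s + 14)) < 18/(s) = 18/s.
Thus |(-s + 4)/(s + 14) + 1| < ε whenever s > 18/ε.
Take N = 18/ε. If s > N then |(-s + 4)/(s + 14) + 1| < 18/s < ε.

N = 18/ε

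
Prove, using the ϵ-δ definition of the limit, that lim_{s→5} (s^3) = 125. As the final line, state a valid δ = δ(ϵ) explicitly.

δ = min(2, ϵ/109)

Suppose ϵ > 0. We seek δ > 0 with 0 < |s − 5| < δ ⇒ |s^3 − 125| < ϵ.
Factor: s^3 − 125 = (s − 5)(s^2 + 5s + 25), so |s^3 − 125| = |s − 5|·|s^2 + 5s + 25|.
Restrict δ ≤ 2. Then |s − 5| < 2 gives |s| < 7, so by the triangle inequality |s^2 + 5s + 25| ≤ 7^2 + 5·7 + 25 = 109.
Hence |s^3 − 125| ≤ 109|s − 5|, which is < ϵ once |s − 5| < ϵ/109.
Take δ = min(2, ϵ/109). If 0 < |s − 5| < δ then both bounds hold and |s^3 − 125| ≤ 109|s − 5| < 109·(ϵ/109) = ϵ.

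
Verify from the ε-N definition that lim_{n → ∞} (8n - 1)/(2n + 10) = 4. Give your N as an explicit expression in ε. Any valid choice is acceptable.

N = (41/2)/ε

Suppose ε > 0. For n ≥ 1, |(8n - 1)/(2n + 10) − 4| = |-82|/(2(2n + 10)) = 82/(2(2n + 10)).
Since 2n + 10 ≥ 2n for n ≥ 1, this is ≤ 82/(2·2n) = (41/2)/n.
So |(8n - 1)/(2n + 10) − 4| < ε whenever n > (41/2)/ε.
Take N = (41/2)/ε. If n > N then |(8n - 1)/(2n + 10) − 4| ≤ (41/2)/n < ε.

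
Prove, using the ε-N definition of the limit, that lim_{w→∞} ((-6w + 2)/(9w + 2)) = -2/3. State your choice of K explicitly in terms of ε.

K = (10/27)/ε

Let ε > 0 be given. We seek K > 0 such that w > K implies |(-6w + 2)/(9w + 2) + 2/3| < ε.
(-6w + 2)/(9w + 2) + 2/3 = (9(-6w + 2) − (-6)(9w + 2)) / (9(9w + 2)) = 30/(9(9w + 2)).
For w > 0 we have 9w + 2 > 9w, so |(-6w + 2)/(9w + 2) + 2/3| = 30/(9(9w + 2)) < 30/(9·9w) = (10/27)/w.
Thus |(-6w + 2)/(9w + 2) + 2/3| < ε whenever w > (10/27)/ε.
Take K = (10/27)/ε. If w > K then |(-6w + 2)/(9w + 2) + 2/3| < (10/27)/w < ε.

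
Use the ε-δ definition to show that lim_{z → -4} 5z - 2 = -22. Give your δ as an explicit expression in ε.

δ = ε/5

Fix ε > 0. We need δ > 0 so that 0 < |z + 4| < δ implies |(5z - 2) + 22| < ε.
Since (5z - 2) + 22 = 5(z + 4), we have |(5z - 2) + 22| = 5|z + 4|.
So 5|z + 4| < ε exactly when |z + 4| < ε/5.
Take δ = ε/5. If 0 < |z + 4| < δ then |(5z - 2) + 22| = 5|z + 4| < 5·(ε/5) = ε.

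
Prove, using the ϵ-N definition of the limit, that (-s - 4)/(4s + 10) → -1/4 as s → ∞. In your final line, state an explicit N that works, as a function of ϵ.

Fix ϵ > 0. We seek N > 0 such that s > N implies |(-s - 4)/(4s + 10) + 1/4| < ϵ.
(-s - 4)/(4s + 10) + 1/4 = (4(-s - 4) − (-1)(4s + 10)) / (4(4s + 10)) = -6/(4(4s + 10)).
For s > 0 we have 4s + 10 > 4s, so |(-s - 4)/(4s + 10) + 1/4| = 6/(4(4s + 10)) < 6/(4·4s) = (3/8)/s.
Thus |(-s - 4)/(4s + 10) + 1/4| < ϵ whenever s > (3/8)/ϵ.
Take N = (3/8)/ϵ. If s > N then |(-s - 4)/(4s + 10) + 1/4| < (3/8)/s < ϵ.

N = (3/8)/ϵ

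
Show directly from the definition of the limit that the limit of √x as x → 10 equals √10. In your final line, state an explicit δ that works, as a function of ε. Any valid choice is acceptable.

δ = min(10, √10·ε)

Let ε > 0 be given. We want δ > 0 such that 0 < |x − 10| < δ implies |√x − √10| < ε.
Multiplying by the conjugate, |√x − √10| = |x − 10|/(√x + √10).
Restrict δ ≤ 10 so that |x − 10| < 10 forces x > 0, and then √x + √10 > √10.
Hence |√x − √10| < |x − 10|/√10, which is < ε once |x − 10| < √10·ε.
Take δ = min(10, √10·ε). If 0 < |x − 10| < δ then x > 0 and |√x − √10| < |x − 10|/√10 < ε.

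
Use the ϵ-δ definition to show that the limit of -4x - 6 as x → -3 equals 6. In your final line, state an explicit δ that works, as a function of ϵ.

Fix ϵ > 0. We need δ > 0 so that 0 < |x + 3| < δ implies |(-4x - 6) − 6| < ϵ.
|(-4x - 6) − 6| = |-4x - 12| = 4|x + 3|.
Thus it suffices that |x + 3| < ϵ/4.
Choosing δ = ϵ/4 gives |(-4x - 6) − 6| = 4|x + 3| < ϵ whenever |x + 3| < δ.

δ = ϵ/4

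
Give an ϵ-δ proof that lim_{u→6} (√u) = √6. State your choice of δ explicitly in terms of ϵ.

Let ϵ > 0 be given. We want δ > 0 such that 0 < |u − 6| < δ implies |√u − √6| < ϵ.
Rationalise: √u − √6 = (u − 6)/(√u + √6), so |√u − √6| = |u − 6|/(√u + √6).
Restrict δ ≤ 6 so that |u − 6| < 6 forces u > 0, and then √u + √6 > √6.
Hence |√u − √6| < |u − 6|/√6, which is < ϵ once |u − 6| < √6·ϵ.
Take δ = min(6, √6·ϵ). If 0 < |u − 6| < δ then u > 0 and |√u − √6| < |u − 6|/√6 < ϵ.

δ = min(6, √6·ϵ)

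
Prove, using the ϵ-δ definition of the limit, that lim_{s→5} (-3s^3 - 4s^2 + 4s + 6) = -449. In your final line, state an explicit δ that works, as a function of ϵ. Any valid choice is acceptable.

Let ϵ > 0 be given. We want δ > 0 such that 0 < |s − 5| < δ implies |(-3s^3 - 4s^2 + 4s + 6) + 449| < ϵ.
(-3s^3 - 4s^2 + 4s + 6) + 449 = -3s^3 - 4s^2 + 4s + 455 = (s − 5)(-3s^2 - 19s - 91).
So |(-3s^3 - 4s^2 + 4s + 6) + 449| = |s − 5|·|-3s^2 - 19s - 91|.
Require δ ≤ 1. Then |s − 5| < 1 gives |s| < 6, and by the triangle inequality |-3s^2 - 19s - 91| ≤ 3·6^2 + 19·6 + 91 = 313.
Hence |(-3s^3 - 4s^2 + 4s + 6) + 449| ≤ 313|s − 5| < ϵ provided |s − 5| < ϵ/313.
Take δ = min(1, ϵ/313). Then 0 < |s − 5| < δ gives both |s − 5| < 1 and |s − 5| < ϵ/313, so |(-3s^3 - 4s^2 + 4s + 6) + 449| < ϵ.

δ = min(1, ϵ/313)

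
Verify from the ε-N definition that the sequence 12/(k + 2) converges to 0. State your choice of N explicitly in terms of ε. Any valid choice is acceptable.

Let ε > 0 be given. For k ≥ 1, |12/(k + 2) − 0| = 12/(k + 2) ≤ 12/k.
We need 12/k < ε, i.e. k > 12/ε.
Take N = 12/ε. If k > N then |12/(k + 2)| ≤ 12/k < ε.

N = 12/ε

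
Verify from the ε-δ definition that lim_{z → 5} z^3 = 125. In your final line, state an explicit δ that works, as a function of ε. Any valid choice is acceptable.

Let ε > 0 be given. We seek δ > 0 with 0 < |z − 5| < δ ⇒ |z^3 − 125| < ε.
Factor: z^3 − 125 = (z − 5)(z^2 + 5z + 25), so |z^3 − 125| = |z − 5|·|z^2 + 5z + 25|.
Restrict δ ≤ 2. Then |z − 5| < 2 gives |z| < 7, so by the triangle inequality |z^2 + 5z + 25| ≤ 7^2 + 5·7 + 25 = 109.
Hence |z^3 − 125| ≤ 109|z − 5|, which is < ε once |z − 5| < ε/109.
Take δ = min(2, ε/109). If 0 < |z − 5| < δ then both bounds hold and |z^3 − 125| ≤ 109|z − 5| < 109·(ε/109) = ε.

δ = min(2, ε/109)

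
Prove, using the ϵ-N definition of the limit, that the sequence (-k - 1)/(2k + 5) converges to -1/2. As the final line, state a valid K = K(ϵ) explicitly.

Let ϵ > 0 be given. For k ≥ 1, |(-k - 1)/(2k + 5) + 1/2| = |3|/(2(2k + 5)) = 3/(2(2k + 5)).
Since 2k + 5 ≥ 2k for k ≥ 1, this is ≤ 3/(2·2k) = (3/4)/k.
So |(-k - 1)/(2k + 5) + 1/2| < ϵ whenever k > (3/4)/ϵ.
Take K = (3/4)/ϵ. If k > K then |(-k - 1)/(2k + 5) + 1/2| ≤ (3/4)/k < ϵ.

K = (3/4)/ϵ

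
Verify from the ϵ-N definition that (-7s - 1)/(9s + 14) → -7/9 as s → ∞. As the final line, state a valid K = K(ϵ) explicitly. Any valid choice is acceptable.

K = (89/81)/ϵ

Let ϵ > 0. We seek K > 0 such that s > K implies |(-7s - 1)/(9s + 14) + 7/9| < ϵ.
(-7s - 1)/(9s + 14) + 7/9 = (9(-7s - 1) − (-7)(9s + 14)) / (9(9s + 14)) = 89/(9(9s + 14)).
For s > 0 we have 9s + 14 > 9s, so |(-7s - 1)/(9s + 14) + 7/9| = 89/(9(9s + 14)) < 89/(9·9s) = (89/81)/s.
Thus |(-7s - 1)/(9s + 14) + 7/9| < ϵ whenever s > (89/81)/ϵ.
Take K = (89/81)/ϵ. If s > K then |(-7s - 1)/(9s + 14) + 7/9| < (89/81)/s < ϵ.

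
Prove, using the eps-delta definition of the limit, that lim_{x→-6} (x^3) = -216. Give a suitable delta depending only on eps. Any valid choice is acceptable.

Suppose eps > 0. We seek delta > 0 with 0 < |x + 6| < delta ⇒ |x^3 + 216| < eps.
Factor: x^3 + 216 = (x + 6)(x^2 - 6x + 36), so |x^3 + 216| = |x + 6|·|x^2 - 6x + 36|.
Impose delta ≤ 2 so that |x| < 8; then |x^2 - 6x + 36| ≤ 148.
Hence |x^3 + 216| ≤ 148|x + 6|, which is < eps once |x + 6| < eps/148.
Take delta = min(2, eps/148). If 0 < |x + 6| < delta then both bounds hold and |x^3 + 216| ≤ 148|x + 6| < 148·(eps/148) = eps.

delta = min(2, eps/148)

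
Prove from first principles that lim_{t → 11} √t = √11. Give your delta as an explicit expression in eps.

delta = min(11, √11·eps)

Let eps > 0. We want delta > 0 such that 0 < |t − 11| < delta implies |√t − √11| < eps.
Multiplying by the conjugate, |√t − √11| = |t − 11|/(√t + √11).
Restrict delta ≤ 11 so that |t − 11| < 11 forces t > 0, and then √t + √11 > √11.
Hence |√t − √11| < |t − 11|/√11, which is < eps once |t − 11| < √11·eps.
Take delta = min(11, √11·eps). If 0 < |t − 11| < delta then t > 0 and |√t − √11| < |t − 11|/√11 < eps.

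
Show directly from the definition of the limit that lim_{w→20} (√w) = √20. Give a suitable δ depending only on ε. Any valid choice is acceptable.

δ = min(20, √20·ε)

Suppose ε > 0. We want δ > 0 such that 0 < |w − 20| < δ implies |√w − √20| < ε.
Rationalise: √w − √20 = (w − 20)/(√w + √20), so |√w − √20| = |w − 20|/(√w + √20).
Restrict δ ≤ 20 so that |w − 20| < 20 forces w > 0, and then √w + √20 > √20.
Hence |√w − √20| < |w − 20|/√20, which is < ε once |w − 20| < √20·ε.
Take δ = min(20, √20·ε). If 0 < |w − 20| < δ then w > 0 and |√w − √20| < |w − 20|/√20 < ε.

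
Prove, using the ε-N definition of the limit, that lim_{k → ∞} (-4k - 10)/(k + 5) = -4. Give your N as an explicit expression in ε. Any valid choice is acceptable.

Fix ε > 0. For k ≥ 1, |(-4k - 10)/(k + 5) + 4| = |10|/((k + 5)) = 10/((k + 5)).
Since k + 5 ≥ k for k ≥ 1, this is ≤ 10/(k) = 10/k.
So |(-4k - 10)/(k + 5) + 4| < ε whenever k > 10/ε.
Take N = 10/ε. If k > N then |(-4k - 10)/(k + 5) + 4| ≤ 10/k < ε.

N = 10/ε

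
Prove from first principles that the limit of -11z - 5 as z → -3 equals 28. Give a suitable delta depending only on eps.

delta = eps/11

Fix eps > 0. We need delta > 0 so that 0 < |z + 3| < delta implies |(-11z - 5) − 28| < eps.
Since (-11z - 5) − 28 = -11(z + 3), we have |(-11z - 5) − 28| = 11|z + 3|.
Thus it suffices that |z + 3| < eps/11.
Choosing delta = eps/11 gives |(-11z - 5) − 28| = 11|z + 3| < eps whenever |z + 3| < delta.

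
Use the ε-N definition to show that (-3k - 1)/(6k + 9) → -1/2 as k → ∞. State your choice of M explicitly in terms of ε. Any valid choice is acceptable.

M = (7/12)/ε

Suppose ε > 0. For k ≥ 1, |(-3k - 1)/(6k + 9) + 1/2| = |21|/(6(6k + 9)) = 21/(6(6k + 9)).
Since 6k + 9 ≥ 6k for k ≥ 1, this is ≤ 21/(6·6k) = (7/12)/k.
So |(-3k - 1)/(6k + 9) + 1/2| < ε whenever k > (7/12)/ε.
Take M = (7/12)/ε. If k > M then |(-3k - 1)/(6k + 9) + 1/2| ≤ (7/12)/k < ε.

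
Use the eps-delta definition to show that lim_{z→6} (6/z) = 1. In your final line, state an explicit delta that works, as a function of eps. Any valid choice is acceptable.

Fix eps > 0. We seek delta > 0 such that 0 < |z − 6| < delta implies |6/z − 1| < eps.
|6/z − 1| = 6·|6 − z|/(6·|z|) = 6|z − 6|/(6|z|).
Require delta ≤ 3 so that |z| > 6 − 3 = 3, hence 6|z| > 18.
Then |6/z − 1| < 6|z − 6|/18, which is < eps when |z − 6| < 3eps.
Take delta = min(3, 3eps). Then 0 < |z − 6| < delta gives both |z − 6| < 3 and |z − 6| < 3eps, so |6/z − 1| < eps.

delta = min(3, 3eps)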